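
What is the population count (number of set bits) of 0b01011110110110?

9

n = 1011110110110
Count the 1s: 1 + 1 + 1 + 1 + 1 + 1 + 1 + 1 + 1 = 9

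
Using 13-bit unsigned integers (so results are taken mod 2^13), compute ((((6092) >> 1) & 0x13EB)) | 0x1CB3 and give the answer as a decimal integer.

8179

6092 = 1011111001100
→ >> 1 → 0101111100110 = 3046
0x13EB = 1001111101011
→ & → 0001111100010 = 994
0x1CB3 = 1110010110011
→ | → 1111111110011 = 8179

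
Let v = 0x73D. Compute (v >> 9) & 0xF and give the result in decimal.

v = 00011100111101
Shift right by 9: 00011
Mask low 4 bits: 0011 = 3

3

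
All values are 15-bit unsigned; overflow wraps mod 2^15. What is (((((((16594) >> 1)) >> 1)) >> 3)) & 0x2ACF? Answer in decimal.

518

16594 = 100000011010010
→ >> 1 → 010000001101001 = 8297
→ >> 1 → 001000000110100 = 4148
→ >> 3 → 000001000000110 = 518
0x2ACF = 010101011001111
→ & → 000001000000110 = 518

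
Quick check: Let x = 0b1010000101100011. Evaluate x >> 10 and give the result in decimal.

x = 1010000101100011
shift right by 10 → 0000000000101000 = 40
(equivalently, floor(41315 / 1024))

40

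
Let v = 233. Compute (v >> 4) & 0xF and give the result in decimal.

14

v = 0011101001
Shift right by 4: 001110
Mask low 4 bits: 1110 = 14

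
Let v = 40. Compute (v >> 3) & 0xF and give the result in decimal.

v = 00000101000
Shift right by 3: 00000101
Mask low 4 bits: 0101 = 5

5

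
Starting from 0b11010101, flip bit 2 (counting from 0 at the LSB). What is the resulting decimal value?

x = 11010101
bit 2 is currently 1; toggle it via x ^ (1 << 2) = x ^ 4
→ 11010001 = 209

209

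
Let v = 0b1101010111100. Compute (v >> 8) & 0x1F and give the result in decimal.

26

v = 1101010111100
Shift right by 8: 11010
Mask low 5 bits: 11010 = 26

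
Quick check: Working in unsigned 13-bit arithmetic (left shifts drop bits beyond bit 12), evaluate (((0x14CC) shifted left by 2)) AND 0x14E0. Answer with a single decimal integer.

0x14CC = 1010011001100
→ shifted left by 2 (mod 2^13) → 1001100110000 = 4912
0x14E0 = 1010011100000
→ AND → 1000000100000 = 4128

4128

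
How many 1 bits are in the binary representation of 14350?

6

14350 = 11100000001110
Count the 1s: 1 + 1 + 1 + 1 + 1 + 1 = 6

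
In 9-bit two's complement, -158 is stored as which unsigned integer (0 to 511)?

158 in 9 bits: 010011110
Invert: 101100001
Add 1:  101100010 = 354
(Check: 2^9 - 158 = 512 - 158 = 354.)

354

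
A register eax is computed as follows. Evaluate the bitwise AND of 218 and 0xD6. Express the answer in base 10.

210

218 = 11011010
0xD6 = 11010110
AND → 11010010 = 210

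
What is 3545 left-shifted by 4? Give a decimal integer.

56720

3545 = 0000110111011001
shift left by 4 → 1101110110010000 = 56720
(equivalently, 3545 × 2^4 = 3545 × 16)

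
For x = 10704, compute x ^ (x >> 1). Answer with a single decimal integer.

x = 10100111010000 = 10704
x>>1 = 01010011101000
XOR  = 11110100111000 = 15672
(x ^ (x >> 1) gives the standard binary-reflected Gray code of x.)

15672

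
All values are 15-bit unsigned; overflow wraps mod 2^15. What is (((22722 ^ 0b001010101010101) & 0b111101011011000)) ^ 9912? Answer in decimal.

28200

22722 = 101100011000010
0b001010101010101 = 001010101010101
→ ^ → 100110110010111 = 19863
0b111101011011000 = 111101011011000
→ & → 100100010010000 = 18576
9912 = 010011010111000
→ ^ → 110111000101000 = 28200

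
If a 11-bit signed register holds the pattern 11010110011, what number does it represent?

-333

pattern = 11010110011 (MSB is 1 ⇒ negative)
Invert: 00101001100, add 1 → 00101001101 = 333, so the value is -333.
(Equivalently: 1715 - 2^11 = 1715 - 2048 = -333.)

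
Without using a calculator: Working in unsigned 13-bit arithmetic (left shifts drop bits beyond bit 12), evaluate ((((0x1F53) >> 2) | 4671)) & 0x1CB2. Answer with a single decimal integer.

5298

0x1F53 = 1111101010011
→ >> 2 → 0011111010100 = 2004
4671 = 1001000111111
→ | → 1011111111111 = 6143
0x1CB2 = 1110010110010
→ & → 1010010110010 = 5298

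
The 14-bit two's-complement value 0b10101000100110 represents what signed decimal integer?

-5594

pattern = 10101000100110 (MSB is 1 ⇒ negative)
Invert: 01010111011001, add 1 → 01010111011010 = 5594, so the value is -5594.
(Equivalently: 10790 - 2^14 = 10790 - 16384 = -5594.)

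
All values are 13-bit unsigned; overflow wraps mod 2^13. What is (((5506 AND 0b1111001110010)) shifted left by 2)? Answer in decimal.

4104

5506 = 1010110000010
0b1111001110010 = 1111001110010
→ AND → 1010000000010 = 5122
→ shifted left by 2 (mod 2^13) → 1000000001000 = 4104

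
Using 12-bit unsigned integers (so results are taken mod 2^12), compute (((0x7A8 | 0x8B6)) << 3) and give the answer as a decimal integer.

0x7A8 = 011110101000
0x8B6 = 100010110110
→ | → 111110111110 = 4030
→ << 3 (mod 2^12) → 110111110000 = 3568

3568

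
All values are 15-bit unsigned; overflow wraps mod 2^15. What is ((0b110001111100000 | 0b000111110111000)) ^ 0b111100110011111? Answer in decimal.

5735

0b110001111100000 = 110001111100000
0b000111110111000 = 000111110111000
→ | → 110111111111000 = 28664
0b111100110011111 = 111100110011111
→ ^ → 001011001100111 = 5735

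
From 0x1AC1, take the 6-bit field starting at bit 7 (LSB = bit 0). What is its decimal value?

v = 01101011000001
Shift right by 7: 0110101
Mask low 6 bits: 110101 = 53

53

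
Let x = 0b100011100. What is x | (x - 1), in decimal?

287

x = 100011100 = 284
x - 1 = 100011011
OR    = 100011111 = 287
(x | (x - 1) sets all bits below the lowest set bit.)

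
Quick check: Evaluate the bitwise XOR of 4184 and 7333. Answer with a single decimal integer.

4184 = 1000001011000
7333 = 1110010100101
XOR → 0110011111101 = 3325

3325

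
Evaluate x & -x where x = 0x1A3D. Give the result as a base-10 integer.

1

x = 1101000111101 = 6717
-x (two's complement) = …0010111000011
AND   = 0000000000001 = 1
(x & -x isolates the lowest set bit of x.)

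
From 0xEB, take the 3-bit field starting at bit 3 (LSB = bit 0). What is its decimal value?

5

v = 0011101011
Shift right by 3: 0011101
Mask low 3 bits: 101 = 5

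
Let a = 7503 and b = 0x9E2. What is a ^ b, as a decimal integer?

5293

7503 = 1110101001111
0x9E2 = 0100111100010
XOR → 1010010101101 = 5293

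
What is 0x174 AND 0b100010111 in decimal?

0x174 = 101110100
b = 100010111
AND → 100010100 = 276

276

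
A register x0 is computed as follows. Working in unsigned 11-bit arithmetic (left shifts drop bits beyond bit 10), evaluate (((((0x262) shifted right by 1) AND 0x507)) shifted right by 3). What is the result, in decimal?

0x262 = 01001100010
→ shifted right by 1 → 00100110001 = 305
0x507 = 10100000111
→ AND → 00100000001 = 257
→ shifted right by 3 → 00000100000 = 32

32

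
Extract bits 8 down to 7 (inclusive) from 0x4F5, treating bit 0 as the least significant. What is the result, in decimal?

v = 10011110101
Shift right by 7: 1001
Mask low 2 bits: 01 = 1

1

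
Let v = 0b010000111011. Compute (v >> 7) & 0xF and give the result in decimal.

v = 010000111011
Shift right by 7: 01000
Mask low 4 bits: 1000 = 8

8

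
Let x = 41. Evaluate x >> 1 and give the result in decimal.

20

41 = 101001
shift right by 1 → 010100 = 20
(equivalently, floor(41 / 2))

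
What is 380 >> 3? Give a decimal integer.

380 = 101111100
shift right by 3 → 000101111 = 47
(equivalently, floor(380 / 8))

47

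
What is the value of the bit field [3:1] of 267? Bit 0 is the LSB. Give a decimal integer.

5

v = 0100001011
Shift right by 1: 010000101
Mask low 3 bits: 101 = 5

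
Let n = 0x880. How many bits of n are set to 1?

0x880 = 100010000000
Count the 1s: 1 + 1 = 2

2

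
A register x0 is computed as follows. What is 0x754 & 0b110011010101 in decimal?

0x754 = 011101010100
b = 110011010101
AND → 010001010100 = 1108

1108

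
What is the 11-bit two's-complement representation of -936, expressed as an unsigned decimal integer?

936 in 11 bits: 01110101000
Invert: 10001010111
Add 1:  10001011000 = 1112
(Check: 2^11 - 936 = 2048 - 936 = 1112.)

1112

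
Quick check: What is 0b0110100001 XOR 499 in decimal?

a = 110100001
499 = 111110011
XOR → 001010010 = 82

82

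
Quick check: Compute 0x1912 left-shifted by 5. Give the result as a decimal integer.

205376

0x1912 = 000001100100010010
shift left by 5 → 110010001001000000 = 205376
(equivalently, 6418 × 2^5 = 6418 × 32)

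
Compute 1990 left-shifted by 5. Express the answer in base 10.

63680

1990 = 0000011111000110
shift left by 5 → 1111100011000000 = 63680
(equivalently, 1990 × 2^5 = 1990 × 32)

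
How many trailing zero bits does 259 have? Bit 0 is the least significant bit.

0

259 = 100000011
Trailing zeros: 0, so the lowest set bit is bit 0 (value 1).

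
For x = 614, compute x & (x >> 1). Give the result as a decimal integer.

x = 1001100110 = 614
x>>1 = 0100110011
AND  = 0000100010 = 34
(x & (x >> 1) has a 1 wherever x has two consecutive 1 bits.)

34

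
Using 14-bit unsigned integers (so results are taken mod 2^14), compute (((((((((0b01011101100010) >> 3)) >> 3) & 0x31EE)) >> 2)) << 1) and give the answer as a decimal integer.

38

0b01011101100010 = 01011101100010
→ >> 3 → 00001011101100 = 748
→ >> 3 → 00000001011101 = 93
0x31EE = 11000111101110
→ & → 00000001001100 = 76
→ >> 2 → 00000000010011 = 19
→ << 1 (mod 2^14) → 00000000100110 = 38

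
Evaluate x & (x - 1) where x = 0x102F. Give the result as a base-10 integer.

x = 1000000101111 = 4143
x - 1 = 1000000101110
AND   = 1000000101110 = 4142
(x & (x - 1) clears the lowest set bit of x.)

4142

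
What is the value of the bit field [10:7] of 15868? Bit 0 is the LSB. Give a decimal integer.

v = 11110111111100
Shift right by 7: 1111011
Mask low 4 bits: 1011 = 11

11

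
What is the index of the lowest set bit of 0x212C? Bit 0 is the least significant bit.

0x212C = 10000100101100
Trailing zeros: 2, so the lowest set bit is bit 2 (value 4).

2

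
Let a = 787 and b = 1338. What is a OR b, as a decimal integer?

1851

787 = 01100010011
1338 = 10100111010
 OR → 11100111011 = 1851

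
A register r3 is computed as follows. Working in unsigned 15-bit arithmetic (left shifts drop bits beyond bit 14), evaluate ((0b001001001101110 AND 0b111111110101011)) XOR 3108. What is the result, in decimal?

0b001001001101110 = 001001001101110
0b111111110101011 = 111111110101011
→ AND → 001001000101010 = 4650
3108 = 000110000100100
→ XOR → 001111000001110 = 7694

7694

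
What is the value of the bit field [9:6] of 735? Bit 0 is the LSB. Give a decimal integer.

v = 1011011111
Shift right by 6: 1011
Mask low 4 bits: 1011 = 11

11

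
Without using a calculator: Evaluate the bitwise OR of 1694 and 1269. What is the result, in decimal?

1694 = 11010011110
1269 = 10011110101
 OR → 11011111111 = 1791

1791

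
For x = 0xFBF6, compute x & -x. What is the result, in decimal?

2

x = 1111101111110110 = 64502
-x (two's complement) = …0000010000001010
AND   = 0000000000000010 = 2
(x & -x isolates the lowest set bit of x.)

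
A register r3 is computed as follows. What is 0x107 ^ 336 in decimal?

87

0x107 = 100000111
336 = 101010000
XOR → 001010111 = 87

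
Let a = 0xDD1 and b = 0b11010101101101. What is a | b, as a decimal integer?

15869

0xDD1 = 00110111010001
b = 11010101101101
 OR → 11110111111101 = 15869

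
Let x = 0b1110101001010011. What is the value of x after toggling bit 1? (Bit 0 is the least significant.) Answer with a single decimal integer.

x = 1110101001010011
bit 1 is currently 1; toggle it via x ^ (1 << 1) = x ^ 2
→ 1110101001010001 = 59985

59985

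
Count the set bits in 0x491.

4

0x491 = 10010010001
Count the 1s: 1 + 1 + 1 + 1 = 4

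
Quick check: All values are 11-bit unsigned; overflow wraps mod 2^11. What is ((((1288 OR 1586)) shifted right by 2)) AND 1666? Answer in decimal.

1288 = 10100001000
1586 = 11000110010
→ OR → 11100111010 = 1850
→ shifted right by 2 → 00111001110 = 462
1666 = 11010000010
→ AND → 00010000010 = 130

130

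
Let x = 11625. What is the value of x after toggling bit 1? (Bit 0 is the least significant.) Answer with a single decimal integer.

x = 010110101101001
bit 1 is currently 0; toggle it via x ^ (1 << 1) = x ^ 2
→ 010110101101011 = 11627

11627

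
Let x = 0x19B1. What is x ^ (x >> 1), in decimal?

x = 1100110110001 = 6577
x>>1 = 0110011011000
XOR  = 1010101101001 = 5481
(x ^ (x >> 1) gives the standard binary-reflected Gray code of x.)

5481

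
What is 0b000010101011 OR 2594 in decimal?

2731

a = 000010101011
2594 = 101000100010
 OR → 101010101011 = 2731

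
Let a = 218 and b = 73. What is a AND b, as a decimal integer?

218 = 11011010
73 = 01001001
AND → 01001000 = 72

72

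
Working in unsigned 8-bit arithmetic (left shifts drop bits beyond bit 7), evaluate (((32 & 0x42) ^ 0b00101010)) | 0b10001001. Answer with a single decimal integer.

171

32 = 00100000
0x42 = 01000010
→ & → 00000000 = 0
0b00101010 = 00101010
→ ^ → 00101010 = 42
0b10001001 = 10001001
→ | → 10101011 = 171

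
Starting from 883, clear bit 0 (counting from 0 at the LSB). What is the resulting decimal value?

x = 01101110011
bit 0 is currently 1; clear it via x & ~(1 << 0) = x & ~1
→ 01101110010 = 882

882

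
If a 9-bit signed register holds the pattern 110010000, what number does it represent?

-112

pattern = 110010000 (MSB is 1 ⇒ negative)
Invert: 001101111, add 1 → 001110000 = 112, so the value is -112.
(Equivalently: 400 - 2^9 = 400 - 512 = -112.)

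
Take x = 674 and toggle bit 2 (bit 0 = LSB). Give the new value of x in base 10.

678

x = 1010100010
bit 2 is currently 0; toggle it via x ^ (1 << 2) = x ^ 4
→ 1010100110 = 678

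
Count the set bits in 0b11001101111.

n = 11001101111
Count the 1s: 1 + 1 + 1 + 1 + 1 + 1 + 1 + 1 = 8

8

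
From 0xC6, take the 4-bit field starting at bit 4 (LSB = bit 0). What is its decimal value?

v = 11000110
Shift right by 4: 1100
Mask low 4 bits: 1100 = 12

12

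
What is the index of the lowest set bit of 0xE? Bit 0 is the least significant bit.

0xE = 1110
Trailing zeros: 1, so the lowest set bit is bit 1 (value 2).

1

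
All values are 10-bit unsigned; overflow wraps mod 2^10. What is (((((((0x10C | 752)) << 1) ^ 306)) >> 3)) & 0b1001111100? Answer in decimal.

88

0x10C = 0100001100
752 = 1011110000
→ | → 1111111100 = 1020
→ << 1 (mod 2^10) → 1111111000 = 1016
306 = 0100110010
→ ^ → 1011001010 = 714
→ >> 3 → 0001011001 = 89
0b1001111100 = 1001111100
→ & → 0001011000 = 88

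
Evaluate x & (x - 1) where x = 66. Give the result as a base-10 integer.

x = 1000010 = 66
x - 1 = 1000001
AND   = 1000000 = 64
(x & (x - 1) clears the lowest set bit of x.)

64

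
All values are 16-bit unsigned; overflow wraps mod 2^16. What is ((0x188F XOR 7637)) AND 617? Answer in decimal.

0x188F = 0001100010001111
7637 = 0001110111010101
→ XOR → 0000010101011010 = 1370
617 = 0000001001101001
→ AND → 0000000001001000 = 72

72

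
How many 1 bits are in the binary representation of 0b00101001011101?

n = 101001011101
Count the 1s: 1 + 1 + 1 + 1 + 1 + 1 + 1 = 7

7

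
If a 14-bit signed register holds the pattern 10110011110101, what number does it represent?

-4875

pattern = 10110011110101 (MSB is 1 ⇒ negative)
Invert: 01001100001010, add 1 → 01001100001011 = 4875, so the value is -4875.
(Equivalently: 11509 - 2^14 = 11509 - 16384 = -4875.)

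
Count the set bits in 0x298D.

0x298D = 10100110001101
Count the 1s: 1 + 1 + 1 + 1 + 1 + 1 + 1 = 7

7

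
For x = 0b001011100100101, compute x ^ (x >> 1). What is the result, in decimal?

x = 1011100100101 = 5925
x>>1 = 0101110010010
XOR  = 1110010110111 = 7351
(x ^ (x >> 1) gives the standard binary-reflected Gray code of x.)

7351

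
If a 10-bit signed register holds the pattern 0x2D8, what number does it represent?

-296

pattern = 1011011000 (MSB is 1 ⇒ negative)
Invert: 0100100111, add 1 → 0100101000 = 296, so the value is -296.
(Equivalently: 728 - 2^10 = 728 - 1024 = -296.)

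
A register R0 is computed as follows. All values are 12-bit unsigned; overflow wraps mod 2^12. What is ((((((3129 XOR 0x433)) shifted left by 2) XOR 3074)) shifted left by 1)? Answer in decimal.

3129 = 110000111001
0x433 = 010000110011
→ XOR → 100000001010 = 2058
→ shifted left by 2 (mod 2^12) → 000000101000 = 40
3074 = 110000000010
→ XOR → 110000101010 = 3114
→ shifted left by 1 (mod 2^12) → 100001010100 = 2132

2132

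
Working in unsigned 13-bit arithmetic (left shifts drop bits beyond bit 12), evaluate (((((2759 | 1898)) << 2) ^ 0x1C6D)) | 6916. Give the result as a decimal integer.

7125

2759 = 0101011000111
1898 = 0011101101010
→ | → 0111111101111 = 4079
→ << 2 (mod 2^13) → 1111110111100 = 8124
0x1C6D = 1110001101101
→ ^ → 0001111010001 = 977
6916 = 1101100000100
→ | → 1101111010101 = 7125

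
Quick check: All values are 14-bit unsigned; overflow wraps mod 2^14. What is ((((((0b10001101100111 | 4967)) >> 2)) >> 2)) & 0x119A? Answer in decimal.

274

0b10001101100111 = 10001101100111
4967 = 01001101100111
→ | → 11001101100111 = 13159
→ >> 2 → 00110011011001 = 3289
→ >> 2 → 00001100110110 = 822
0x119A = 01000110011010
→ & → 00000100010010 = 274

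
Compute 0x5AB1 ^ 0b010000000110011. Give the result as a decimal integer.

0x5AB1 = 101101010110001
b = 010000000110011
XOR → 111101010000010 = 31362

31362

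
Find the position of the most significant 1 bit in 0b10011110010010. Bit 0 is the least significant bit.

0b10011110010010 = 10011110010010
The topmost 1 is at position 13 (since 2^13 = 8192 ≤ 10130 < 16384).

13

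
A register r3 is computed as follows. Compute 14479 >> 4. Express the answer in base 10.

904

14479 = 11100010001111
shift right by 4 → 00001110001000 = 904
(equivalently, floor(14479 / 16))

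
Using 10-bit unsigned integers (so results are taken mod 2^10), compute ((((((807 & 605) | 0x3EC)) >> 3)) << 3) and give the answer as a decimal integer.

807 = 1100100111
605 = 1001011101
→ & → 1000000101 = 517
0x3EC = 1111101100
→ | → 1111101101 = 1005
→ >> 3 → 0001111101 = 125
→ << 3 (mod 2^10) → 1111101000 = 1000

1000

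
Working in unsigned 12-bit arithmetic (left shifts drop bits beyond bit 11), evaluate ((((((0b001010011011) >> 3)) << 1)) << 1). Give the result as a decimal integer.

0b001010011011 = 001010011011
→ >> 3 → 000001010011 = 83
→ << 1 (mod 2^12) → 000010100110 = 166
→ << 1 (mod 2^12) → 000101001100 = 332

332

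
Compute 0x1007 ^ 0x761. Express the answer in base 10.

0x1007 = 1000000000111
0x761 = 0011101100001
XOR → 1011101100110 = 5990

5990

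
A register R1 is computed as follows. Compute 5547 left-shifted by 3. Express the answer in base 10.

5547 = 0001010110101011
shift left by 3 → 1010110101011000 = 44376
(equivalently, 5547 × 2^3 = 5547 × 8)

44376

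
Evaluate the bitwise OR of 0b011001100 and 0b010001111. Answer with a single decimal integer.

a = 11001100
b = 10001111
 OR → 11001111 = 207

207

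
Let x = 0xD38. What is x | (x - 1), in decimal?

x = 110100111000 = 3384
x - 1 = 110100110111
OR    = 110100111111 = 3391
(x | (x - 1) sets all bits below the lowest set bit.)

3391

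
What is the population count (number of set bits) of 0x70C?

0x70C = 11100001100
Count the 1s: 1 + 1 + 1 + 1 + 1 = 5

5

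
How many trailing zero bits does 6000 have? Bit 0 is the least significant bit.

4

6000 = 1011101110000
Trailing zeros: 4, so the lowest set bit is bit 4 (value 16).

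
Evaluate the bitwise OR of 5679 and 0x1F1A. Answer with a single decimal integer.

7999

5679 = 1011000101111
0x1F1A = 1111100011010
 OR → 1111100111111 = 7999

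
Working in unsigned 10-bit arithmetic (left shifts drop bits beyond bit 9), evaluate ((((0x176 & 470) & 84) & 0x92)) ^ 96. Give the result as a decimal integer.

0x176 = 0101110110
470 = 0111010110
→ & → 0101010110 = 342
84 = 0001010100
→ & → 0001010100 = 84
0x92 = 0010010010
→ & → 0000010000 = 16
96 = 0001100000
→ ^ → 0001110000 = 112

112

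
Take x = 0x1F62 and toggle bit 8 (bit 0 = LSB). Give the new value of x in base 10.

x = 1111101100010
bit 8 is currently 1; toggle it via x ^ (1 << 8) = x ^ 256
→ 1111001100010 = 7778

7778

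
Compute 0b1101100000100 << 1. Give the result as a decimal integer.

x = 01101100000100
shift left by 1 → 11011000001000 = 13832
(equivalently, 6916 × 2^1 = 6916 × 2)

13832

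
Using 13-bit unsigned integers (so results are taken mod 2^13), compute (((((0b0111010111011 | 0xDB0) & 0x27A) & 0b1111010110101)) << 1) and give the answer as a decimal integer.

1120

0b0111010111011 = 0111010111011
0xDB0 = 0110110110000
→ | → 0111110111011 = 4027
0x27A = 0001001111010
→ & → 0001000111010 = 570
0b1111010110101 = 1111010110101
→ & → 0001000110000 = 560
→ << 1 (mod 2^13) → 0010001100000 = 1120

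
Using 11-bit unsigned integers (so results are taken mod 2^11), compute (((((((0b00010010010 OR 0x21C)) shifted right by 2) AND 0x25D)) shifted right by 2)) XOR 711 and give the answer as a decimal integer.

0b00010010010 = 00010010010
0x21C = 01000011100
→ OR → 01010011110 = 670
→ shifted right by 2 → 00010100111 = 167
0x25D = 01001011101
→ AND → 00000000101 = 5
→ shifted right by 2 → 00000000001 = 1
711 = 01011000111
→ XOR → 01011000110 = 710

710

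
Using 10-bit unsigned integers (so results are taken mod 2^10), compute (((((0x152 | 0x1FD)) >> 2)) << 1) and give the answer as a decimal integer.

254

0x152 = 0101010010
0x1FD = 0111111101
→ | → 0111111111 = 511
→ >> 2 → 0001111111 = 127
→ << 1 (mod 2^10) → 0011111110 = 254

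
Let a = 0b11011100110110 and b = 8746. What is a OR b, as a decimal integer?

14142

a = 11011100110110
8746 = 10001000101010
 OR → 11011100111110 = 14142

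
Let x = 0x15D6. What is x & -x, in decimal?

x = 1010111010110 = 5590
-x (two's complement) = …0101000101010
AND   = 0000000000010 = 2
(x & -x isolates the lowest set bit of x.)

2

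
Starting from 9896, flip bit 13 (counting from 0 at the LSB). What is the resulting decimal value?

1704

x = 010011010101000
bit 13 is currently 1; toggle it via x ^ (1 << 13) = x ^ 8192
→ 000011010101000 = 1704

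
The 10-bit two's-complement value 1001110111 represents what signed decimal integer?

pattern = 1001110111 (MSB is 1 ⇒ negative)
Invert: 0110001000, add 1 → 0110001001 = 393, so the value is -393.
(Equivalently: 631 - 2^10 = 631 - 1024 = -393.)

-393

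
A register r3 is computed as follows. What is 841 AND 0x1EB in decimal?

841 = 1101001001
0x1EB = 0111101011
AND → 0101001001 = 329

329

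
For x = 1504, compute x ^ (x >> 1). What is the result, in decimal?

x = 10111100000 = 1504
x>>1 = 01011110000
XOR  = 11100010000 = 1808
(x ^ (x >> 1) gives the standard binary-reflected Gray code of x.)

1808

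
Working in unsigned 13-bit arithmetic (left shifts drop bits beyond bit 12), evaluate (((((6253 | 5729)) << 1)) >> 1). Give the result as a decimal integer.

3693

6253 = 1100001101101
5729 = 1011001100001
→ | → 1111001101101 = 7789
→ << 1 (mod 2^13) → 1110011011010 = 7386
→ >> 1 → 0111001101101 = 3693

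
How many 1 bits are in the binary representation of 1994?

1994 = 11111001010
Count the 1s: 1 + 1 + 1 + 1 + 1 + 1 + 1 = 7

7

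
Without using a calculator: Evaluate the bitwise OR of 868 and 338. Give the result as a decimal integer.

886

868 = 1101100100
338 = 0101010010
 OR → 1101110110 = 886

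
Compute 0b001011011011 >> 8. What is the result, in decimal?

2

x = 1011011011
shift right by 8 → 0000000010 = 2
(equivalently, floor(731 / 256))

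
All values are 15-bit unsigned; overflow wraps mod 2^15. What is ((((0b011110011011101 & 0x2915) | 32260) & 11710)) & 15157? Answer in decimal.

10260

0b011110011011101 = 011110011011101
0x2915 = 010100100010101
→ & → 010100000010101 = 10261
32260 = 111111000000100
→ | → 111111000010101 = 32277
11710 = 010110110111110
→ & → 010110000010100 = 11284
15157 = 011101100110101
→ & → 010100000010100 = 10260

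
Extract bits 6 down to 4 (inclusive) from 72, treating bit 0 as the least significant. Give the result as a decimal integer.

v = 0001001000
Shift right by 4: 000100
Mask low 3 bits: 100 = 4

4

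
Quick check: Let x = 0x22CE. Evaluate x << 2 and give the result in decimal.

0x22CE = 0010001011001110
shift left by 2 → 1000101100111000 = 35640
(equivalently, 8910 × 2^2 = 8910 × 4)

35640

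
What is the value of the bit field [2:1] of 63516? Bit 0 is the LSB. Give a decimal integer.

2

v = 1111100000011100
Shift right by 1: 111110000001110
Mask low 2 bits: 10 = 2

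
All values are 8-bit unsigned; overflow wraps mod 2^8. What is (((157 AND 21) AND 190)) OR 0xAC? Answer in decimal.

157 = 10011101
21 = 00010101
→ AND → 00010101 = 21
190 = 10111110
→ AND → 00010100 = 20
0xAC = 10101100
→ OR → 10111100 = 188

188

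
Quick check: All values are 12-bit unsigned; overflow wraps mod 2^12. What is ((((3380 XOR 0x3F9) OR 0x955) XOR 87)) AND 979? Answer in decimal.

3380 = 110100110100
0x3F9 = 001111111001
→ XOR → 111011001101 = 3789
0x955 = 100101010101
→ OR → 111111011101 = 4061
87 = 000001010111
→ XOR → 111110001010 = 3978
979 = 001111010011
→ AND → 001110000010 = 898

898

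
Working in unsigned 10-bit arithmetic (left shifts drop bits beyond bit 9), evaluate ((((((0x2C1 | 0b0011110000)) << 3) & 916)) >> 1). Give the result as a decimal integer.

0x2C1 = 1011000001
0b0011110000 = 0011110000
→ | → 1011110001 = 753
→ << 3 (mod 2^10) → 1110001000 = 904
916 = 1110010100
→ & → 1110000000 = 896
→ >> 1 → 0111000000 = 448

448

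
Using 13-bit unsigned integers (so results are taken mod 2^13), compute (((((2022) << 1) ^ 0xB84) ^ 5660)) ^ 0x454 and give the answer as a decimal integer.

2022 = 0011111100110
→ << 1 (mod 2^13) → 0111111001100 = 4044
0xB84 = 0101110000100
→ ^ → 0010001001000 = 1096
5660 = 1011000011100
→ ^ → 1001001010100 = 4692
0x454 = 0010001010100
→ ^ → 1011000000000 = 5632

5632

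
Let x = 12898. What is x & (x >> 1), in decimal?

4128

x = 11001001100010 = 12898
x>>1 = 01100100110001
AND  = 01000000100000 = 4128
(x & (x >> 1) has a 1 wherever x has two consecutive 1 bits.)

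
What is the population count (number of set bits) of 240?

240 = 11110000
Count the 1s: 1 + 1 + 1 + 1 = 4

4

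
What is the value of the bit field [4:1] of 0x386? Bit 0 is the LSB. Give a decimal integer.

3

v = 01110000110
Shift right by 1: 0111000011
Mask low 4 bits: 0011 = 3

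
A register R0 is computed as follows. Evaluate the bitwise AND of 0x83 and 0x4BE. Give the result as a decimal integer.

130

0x83 = 00010000011
0x4BE = 10010111110
AND → 00010000010 = 130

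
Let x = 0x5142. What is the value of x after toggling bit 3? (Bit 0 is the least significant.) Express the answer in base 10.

x = 0101000101000010
bit 3 is currently 0; toggle it via x ^ (1 << 3) = x ^ 8
→ 0101000101001010 = 20810

20810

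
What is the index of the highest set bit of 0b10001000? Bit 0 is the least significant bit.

0b10001000 = 10001000
The topmost 1 is at position 7 (since 2^7 = 128 ≤ 136 < 256).

7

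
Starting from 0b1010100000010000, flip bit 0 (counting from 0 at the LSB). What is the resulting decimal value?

43025

x = 1010100000010000
bit 0 is currently 0; toggle it via x ^ (1 << 0) = x ^ 1
→ 1010100000010001 = 43025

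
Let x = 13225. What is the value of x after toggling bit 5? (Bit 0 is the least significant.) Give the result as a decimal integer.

x = 11001110101001
bit 5 is currently 1; toggle it via x ^ (1 << 5) = x ^ 32
→ 11001110001001 = 13193

13193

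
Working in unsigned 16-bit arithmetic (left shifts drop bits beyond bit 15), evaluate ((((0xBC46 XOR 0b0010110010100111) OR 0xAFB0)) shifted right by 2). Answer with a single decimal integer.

12284

0xBC46 = 1011110001000110
0b0010110010100111 = 0010110010100111
→ XOR → 1001000011100001 = 37089
0xAFB0 = 1010111110110000
→ OR → 1011111111110001 = 49137
→ shifted right by 2 → 0010111111111100 = 12284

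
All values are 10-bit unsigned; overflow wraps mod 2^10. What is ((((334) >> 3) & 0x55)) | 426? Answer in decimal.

427

334 = 0101001110
→ >> 3 → 0000101001 = 41
0x55 = 0001010101
→ & → 0000000001 = 1
426 = 0110101010
→ | → 0110101011 = 427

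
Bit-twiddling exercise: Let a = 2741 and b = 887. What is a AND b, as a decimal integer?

565

2741 = 101010110101
887 = 001101110111
AND → 001000110101 = 565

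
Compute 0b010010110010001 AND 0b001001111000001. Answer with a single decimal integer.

385

a = 10010110010001
b = 01001111000001
AND → 00000110000001 = 385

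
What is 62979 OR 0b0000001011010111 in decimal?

63191

62979 = 1111011000000011
b = 0000001011010111
 OR → 1111011011010111 = 63191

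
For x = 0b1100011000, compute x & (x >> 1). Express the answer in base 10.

264

x = 1100011000 = 792
x>>1 = 0110001100
AND  = 0100001000 = 264
(x & (x >> 1) has a 1 wherever x has two consecutive 1 bits.)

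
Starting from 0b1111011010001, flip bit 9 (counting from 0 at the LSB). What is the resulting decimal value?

x = 1111011010001
bit 9 is currently 1; toggle it via x ^ (1 << 9) = x ^ 512
→ 1110011010001 = 7377

7377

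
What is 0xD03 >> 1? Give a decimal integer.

0xD03 = 110100000011
shift right by 1 → 011010000001 = 1665
(equivalently, floor(3331 / 2))

1665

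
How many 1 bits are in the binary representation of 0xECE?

8

0xECE = 111011001110
Count the 1s: 1 + 1 + 1 + 1 + 1 + 1 + 1 + 1 = 8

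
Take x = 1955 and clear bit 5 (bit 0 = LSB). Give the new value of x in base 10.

x = 11110100011
bit 5 is currently 1; clear it via x & ~(1 << 5) = x & ~32
→ 11110000011 = 1923

1923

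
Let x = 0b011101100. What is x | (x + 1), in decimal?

x = 11101100 = 236
x + 1 = 11101101
OR    = 11101101 = 237
(x | (x + 1) sets the lowest cleared bit.)

237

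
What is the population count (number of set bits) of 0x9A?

4

0x9A = 10011010
Count the 1s: 1 + 1 + 1 + 1 = 4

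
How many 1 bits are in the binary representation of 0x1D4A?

7

0x1D4A = 1110101001010
Count the 1s: 1 + 1 + 1 + 1 + 1 + 1 + 1 = 7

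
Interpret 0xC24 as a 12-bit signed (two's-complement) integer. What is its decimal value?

-988

pattern = 110000100100 (MSB is 1 ⇒ negative)
Invert: 001111011011, add 1 → 001111011100 = 988, so the value is -988.
(Equivalently: 3108 - 2^12 = 3108 - 4096 = -988.)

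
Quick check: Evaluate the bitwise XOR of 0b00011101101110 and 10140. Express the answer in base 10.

a = 00011101101110
10140 = 10011110011100
XOR → 10000011110010 = 8434

8434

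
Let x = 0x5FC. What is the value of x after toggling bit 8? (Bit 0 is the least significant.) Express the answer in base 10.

1276

x = 10111111100
bit 8 is currently 1; toggle it via x ^ (1 << 8) = x ^ 256
→ 10011111100 = 1276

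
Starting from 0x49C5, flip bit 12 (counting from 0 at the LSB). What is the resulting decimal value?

x = 100100111000101
bit 12 is currently 0; toggle it via x ^ (1 << 12) = x ^ 4096
→ 101100111000101 = 22981

22981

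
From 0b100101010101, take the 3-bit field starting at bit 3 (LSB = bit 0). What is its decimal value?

2

v = 100101010101
Shift right by 3: 100101010
Mask low 3 bits: 010 = 2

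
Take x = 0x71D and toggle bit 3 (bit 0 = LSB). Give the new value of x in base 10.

1813

x = 011100011101
bit 3 is currently 1; toggle it via x ^ (1 << 3) = x ^ 8
→ 011100010101 = 1813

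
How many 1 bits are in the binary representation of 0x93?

4

0x93 = 10010011
Count the 1s: 1 + 1 + 1 + 1 = 4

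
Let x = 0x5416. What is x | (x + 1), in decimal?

x = 101010000010110 = 21526
x + 1 = 101010000010111
OR    = 101010000010111 = 21527
(x | (x + 1) sets the lowest cleared bit.)

21527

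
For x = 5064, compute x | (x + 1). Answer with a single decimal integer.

5065

x = 1001111001000 = 5064
x + 1 = 1001111001001
OR    = 1001111001001 = 5065
(x | (x + 1) sets the lowest cleared bit.)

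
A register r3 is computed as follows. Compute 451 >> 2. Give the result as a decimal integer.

112

451 = 111000011
shift right by 2 → 001110000 = 112
(equivalently, floor(451 / 4))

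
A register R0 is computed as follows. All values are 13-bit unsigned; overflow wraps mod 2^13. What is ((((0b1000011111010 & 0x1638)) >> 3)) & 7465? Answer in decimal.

0b1000011111010 = 1000011111010
0x1638 = 1011000111000
→ & → 1000000111000 = 4152
→ >> 3 → 0001000000111 = 519
7465 = 1110100101001
→ & → 0000000000001 = 1

1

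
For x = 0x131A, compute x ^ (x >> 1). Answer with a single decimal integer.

6807

x = 1001100011010 = 4890
x>>1 = 0100110001101
XOR  = 1101010010111 = 6807
(x ^ (x >> 1) gives the standard binary-reflected Gray code of x.)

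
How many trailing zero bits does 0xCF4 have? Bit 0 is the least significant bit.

2

0xCF4 = 110011110100
Trailing zeros: 2, so the lowest set bit is bit 2 (value 4).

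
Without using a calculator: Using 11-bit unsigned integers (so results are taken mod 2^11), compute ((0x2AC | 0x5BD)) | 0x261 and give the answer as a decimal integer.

0x2AC = 01010101100
0x5BD = 10110111101
→ | → 11110111101 = 1981
0x261 = 01001100001
→ | → 11111111101 = 2045

2045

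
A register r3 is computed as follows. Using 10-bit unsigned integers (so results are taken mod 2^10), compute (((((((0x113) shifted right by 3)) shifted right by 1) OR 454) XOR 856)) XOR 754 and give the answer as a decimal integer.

125

0x113 = 0100010011
→ shifted right by 3 → 0000100010 = 34
→ shifted right by 1 → 0000010001 = 17
454 = 0111000110
→ OR → 0111010111 = 471
856 = 1101011000
→ XOR → 1010001111 = 655
754 = 1011110010
→ XOR → 0001111101 = 125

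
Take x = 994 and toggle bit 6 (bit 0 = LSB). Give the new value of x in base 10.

x = 01111100010
bit 6 is currently 1; toggle it via x ^ (1 << 6) = x ^ 64
→ 01110100010 = 930

930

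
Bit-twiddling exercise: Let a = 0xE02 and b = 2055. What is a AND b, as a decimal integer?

0xE02 = 111000000010
2055 = 100000000111
AND → 100000000010 = 2050

2050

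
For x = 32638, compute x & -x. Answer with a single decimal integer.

2

x = 111111101111110 = 32638
-x (two's complement) = …000000010000010
AND   = 000000000000010 = 2
(x & -x isolates the lowest set bit of x.)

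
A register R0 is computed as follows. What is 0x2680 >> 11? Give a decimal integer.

4

0x2680 = 10011010000000
shift right by 11 → 00000000000100 = 4
(equivalently, floor(9856 / 2048))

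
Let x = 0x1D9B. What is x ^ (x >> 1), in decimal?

x = 1110110011011 = 7579
x>>1 = 0111011001101
XOR  = 1001101010110 = 4950
(x ^ (x >> 1) gives the standard binary-reflected Gray code of x.)

4950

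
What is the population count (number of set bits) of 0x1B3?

6

0x1B3 = 110110011
Count the 1s: 1 + 1 + 1 + 1 + 1 + 1 = 6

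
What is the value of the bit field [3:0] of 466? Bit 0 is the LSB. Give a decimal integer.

2

v = 0111010010
Shift right by 0: 0111010010
Mask low 4 bits: 0010 = 2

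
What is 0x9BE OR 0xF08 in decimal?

4030

0x9BE = 100110111110
0xF08 = 111100001000
 OR → 111110111110 = 4030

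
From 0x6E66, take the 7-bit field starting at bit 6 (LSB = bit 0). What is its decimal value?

v = 0110111001100110
Shift right by 6: 0110111001
Mask low 7 bits: 0111001 = 57

57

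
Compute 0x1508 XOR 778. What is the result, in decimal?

5634

0x1508 = 1010100001000
778 = 0001100001010
XOR → 1011000000010 = 5634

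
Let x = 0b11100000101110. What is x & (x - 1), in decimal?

x = 11100000101110 = 14382
x - 1 = 11100000101101
AND   = 11100000101100 = 14380
(x & (x - 1) clears the lowest set bit of x.)

14380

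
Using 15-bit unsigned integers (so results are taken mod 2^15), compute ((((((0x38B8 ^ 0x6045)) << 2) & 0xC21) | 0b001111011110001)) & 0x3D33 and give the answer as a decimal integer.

0x38B8 = 011100010111000
0x6045 = 110000001000101
→ ^ → 101100011111101 = 22781
→ << 2 (mod 2^15) → 110001111110100 = 25588
0xC21 = 000110000100001
→ & → 000000000100000 = 32
0b001111011110001 = 001111011110001
→ | → 001111011110001 = 7921
0x3D33 = 011110100110011
→ & → 001110000110001 = 7217

7217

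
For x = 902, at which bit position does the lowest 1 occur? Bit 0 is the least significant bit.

902 = 1110000110
Trailing zeros: 1, so the lowest set bit is bit 1 (value 2).

1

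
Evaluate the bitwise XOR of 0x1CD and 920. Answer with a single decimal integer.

0x1CD = 0111001101
920 = 1110011000
XOR → 1001010101 = 597

597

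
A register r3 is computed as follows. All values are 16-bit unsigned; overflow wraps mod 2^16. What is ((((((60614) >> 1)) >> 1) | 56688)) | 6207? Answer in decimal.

60614 = 1110110011000110
→ >> 1 → 0111011001100011 = 30307
→ >> 1 → 0011101100110001 = 15153
56688 = 1101110101110000
→ | → 1111111101110001 = 65393
6207 = 0001100000111111
→ | → 1111111101111111 = 65407

65407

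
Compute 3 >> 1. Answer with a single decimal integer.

3 = 11
shift right by 1 → 01 = 1
(equivalently, floor(3 / 2))

1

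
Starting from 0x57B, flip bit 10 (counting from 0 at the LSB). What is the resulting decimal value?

379

x = 0010101111011
bit 10 is currently 1; toggle it via x ^ (1 << 10) = x ^ 1024
→ 0000101111011 = 379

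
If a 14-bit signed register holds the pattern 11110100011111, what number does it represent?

pattern = 11110100011111 (MSB is 1 ⇒ negative)
Invert: 00001011100000, add 1 → 00001011100001 = 737, so the value is -737.
(Equivalently: 15647 - 2^14 = 15647 - 16384 = -737.)

-737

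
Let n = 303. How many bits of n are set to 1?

303 = 100101111
Count the 1s: 1 + 1 + 1 + 1 + 1 + 1 = 6

6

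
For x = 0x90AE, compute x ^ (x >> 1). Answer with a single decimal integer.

x = 1001000010101110 = 37038
x>>1 = 0100100001010111
XOR  = 1101100011111001 = 55545
(x ^ (x >> 1) gives the standard binary-reflected Gray code of x.)

55545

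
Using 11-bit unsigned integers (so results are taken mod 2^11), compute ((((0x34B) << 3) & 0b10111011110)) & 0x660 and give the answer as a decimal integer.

0x34B = 01101001011
→ << 3 (mod 2^11) → 01001011000 = 600
0b10111011110 = 10111011110
→ & → 00001011000 = 88
0x660 = 11001100000
→ & → 00001000000 = 64

64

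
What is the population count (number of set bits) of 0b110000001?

n = 110000001
Count the 1s: 1 + 1 + 1 = 3

3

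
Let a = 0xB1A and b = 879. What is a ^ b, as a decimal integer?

0xB1A = 101100011010
879 = 001101101111
XOR → 100001110101 = 2165

2165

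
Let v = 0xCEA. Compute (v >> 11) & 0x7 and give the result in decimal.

1

v = 0000110011101010
Shift right by 11: 00001
Mask low 3 bits: 001 = 1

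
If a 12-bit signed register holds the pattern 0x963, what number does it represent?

pattern = 100101100011 (MSB is 1 ⇒ negative)
Invert: 011010011100, add 1 → 011010011101 = 1693, so the value is -1693.
(Equivalently: 2403 - 2^12 = 2403 - 4096 = -1693.)

-1693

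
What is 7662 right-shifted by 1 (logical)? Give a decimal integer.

3831

7662 = 1110111101110
shift right by 1 → 0111011110111 = 3831
(equivalently, floor(7662 / 2))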